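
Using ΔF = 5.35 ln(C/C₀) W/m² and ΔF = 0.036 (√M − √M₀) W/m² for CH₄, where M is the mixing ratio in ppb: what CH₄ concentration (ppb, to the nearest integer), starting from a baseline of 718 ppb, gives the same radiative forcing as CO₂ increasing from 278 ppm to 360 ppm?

CO₂ forcing: 5.35 × ln(360/278) = 5.35 × 0.258483 = 1.38288 W/m².
Set 0.036(√M − √718) = 1.38288: √M = 1.38288/0.036 + √718 = 38.4133 + 26.7955 = 65.2088.
M = (65.2088)² = 4252.19 ppb.

M ≈ 4252 ppb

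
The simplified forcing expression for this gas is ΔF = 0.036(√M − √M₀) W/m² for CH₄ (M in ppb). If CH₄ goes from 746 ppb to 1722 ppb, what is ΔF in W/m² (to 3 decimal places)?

CH₄: 0.036 × (√1722 − √746) = 0.036 × (41.4970 − 27.3130) = 0.036 × 14.1840 = 0.5106 W/m².

ΔF = 0.511 W/m²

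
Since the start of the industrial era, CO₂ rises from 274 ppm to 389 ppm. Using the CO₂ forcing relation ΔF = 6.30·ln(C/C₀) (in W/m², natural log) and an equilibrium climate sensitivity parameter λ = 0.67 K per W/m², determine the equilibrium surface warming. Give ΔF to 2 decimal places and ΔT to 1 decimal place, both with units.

ΔF = 2.21 W/m²; ΔT = 1.5 K

CO₂: 6.30 × ln(389/274) = 6.30 × ln(1.41971) = 6.30 × 0.35045 = 2.2078 W/m².
ΔT = λ ΔF = 0.67 × 2.21 = 1.4807 K.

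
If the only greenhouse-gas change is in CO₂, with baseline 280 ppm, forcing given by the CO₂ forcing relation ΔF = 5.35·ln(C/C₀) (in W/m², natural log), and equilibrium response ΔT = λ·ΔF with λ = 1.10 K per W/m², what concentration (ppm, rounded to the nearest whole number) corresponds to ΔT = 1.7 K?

Required forcing: ΔF = ΔT/λ = 1.7/1.10 = 1.5455 W/m².
Then ln(C/280) = ΔF/5.35 = 1.5455/5.35 = 0.28888.
So C = 280 × e^0.28888 = 280 × 1.33493 = 373.78 ppm.

C ≈ 374 ppm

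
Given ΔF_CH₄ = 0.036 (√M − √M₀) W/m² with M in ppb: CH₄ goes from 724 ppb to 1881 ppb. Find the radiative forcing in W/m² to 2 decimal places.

ΔF = 0.59 W/m²

CH₄: 0.036 × (√1881 − √724) = 0.036 × (43.3705 − 26.9072) = 0.036 × 16.4633 = 0.5927 W/m².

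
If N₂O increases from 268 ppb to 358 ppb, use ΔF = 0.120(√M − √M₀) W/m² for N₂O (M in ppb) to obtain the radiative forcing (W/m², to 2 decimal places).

N₂O: 0.120 × (√358 − √268) = 0.120 × (18.9209 − 16.3707) = 0.120 × 2.5502 = 0.3060 W/m².

ΔF = 0.31 W/m²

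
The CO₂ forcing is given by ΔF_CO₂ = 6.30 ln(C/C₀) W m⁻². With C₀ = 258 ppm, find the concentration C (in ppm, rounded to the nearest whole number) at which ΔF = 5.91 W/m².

C ≈ 659 ppm

Set 6.30 ln(C/258) = 5.91, so ln(C/258) = 5.91/6.30 = 0.93810.
Then C/258 = e^0.93810 = 2.55512, giving C = 258 × 2.55512 = 659.22 ppm.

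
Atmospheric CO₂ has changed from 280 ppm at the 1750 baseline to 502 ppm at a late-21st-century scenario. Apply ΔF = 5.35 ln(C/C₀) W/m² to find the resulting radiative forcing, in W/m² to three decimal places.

CO₂: 5.35 × ln(502/280) = 5.35 × ln(1.79286) = 5.35 × 0.58381 = 3.1234 W/m².

ΔF = 3.123 W/m²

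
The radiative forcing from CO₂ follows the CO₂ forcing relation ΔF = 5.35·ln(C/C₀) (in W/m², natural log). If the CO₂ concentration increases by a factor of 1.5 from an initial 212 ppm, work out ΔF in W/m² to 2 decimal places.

ΔF = 5.35 × ln(1.5) = 5.35 × 0.40547 = 2.1693 W/m².

ΔF = 2.17 W/m²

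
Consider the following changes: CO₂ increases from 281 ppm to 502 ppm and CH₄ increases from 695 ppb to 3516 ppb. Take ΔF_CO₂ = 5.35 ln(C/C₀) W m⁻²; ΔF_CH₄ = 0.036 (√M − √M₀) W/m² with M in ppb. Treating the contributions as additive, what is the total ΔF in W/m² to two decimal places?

ΔF = 4.29 W/m²

CO₂: 5.35 × ln(502/281) = 5.35 × ln(1.78648) = 5.35 × 0.58025 = 3.1043 W/m².
CH₄: 0.036 × (√3516 − √695) = 0.036 × (59.2959 − 26.3629) = 0.036 × 32.9330 = 1.1856 W/m².
Total ΔF = 3.1043 + 1.1856 = 4.2899 W/m².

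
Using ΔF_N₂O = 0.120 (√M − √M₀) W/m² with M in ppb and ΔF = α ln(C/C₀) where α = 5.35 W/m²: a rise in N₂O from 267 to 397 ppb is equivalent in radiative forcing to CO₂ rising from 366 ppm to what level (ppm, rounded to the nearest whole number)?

N₂O forcing: 0.120 × (√397 − √267) = 0.120 × (19.9249 − 16.3401) = 0.120 × 3.5848 = 0.43018 W/m².
Set 5.35 ln(C/366) = 0.43018: ln(C/366) = 0.43018/5.35 = 0.08041, so C = 366 × e^0.08041 = 366 × 1.08373 = 396.65 ppm.

C ≈ 397 ppm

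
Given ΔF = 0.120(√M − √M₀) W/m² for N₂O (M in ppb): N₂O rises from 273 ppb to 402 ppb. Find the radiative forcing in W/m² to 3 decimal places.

ΔF = 0.423 W/m²

N₂O: 0.120 × (√402 − √273) = 0.120 × (20.0499 − 16.5227) = 0.120 × 3.5272 = 0.4233 W/m².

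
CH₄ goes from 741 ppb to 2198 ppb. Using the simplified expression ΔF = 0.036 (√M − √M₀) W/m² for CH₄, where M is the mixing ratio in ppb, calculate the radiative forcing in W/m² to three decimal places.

ΔF = 0.708 W/m²

CH₄: 0.036 × (√2198 − √741) = 0.036 × (46.8828 − 27.2213) = 0.036 × 19.6615 = 0.7078 W/m².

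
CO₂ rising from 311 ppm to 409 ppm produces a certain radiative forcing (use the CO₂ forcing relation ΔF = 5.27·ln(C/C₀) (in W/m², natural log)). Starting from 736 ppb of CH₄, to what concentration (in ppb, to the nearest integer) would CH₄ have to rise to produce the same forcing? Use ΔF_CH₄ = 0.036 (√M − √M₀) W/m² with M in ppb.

M ≈ 4520 ppb

CO₂ forcing: 5.27 × ln(409/311) = 5.27 × 0.273922 = 1.44357 W/m².
Set 0.036(√M − √736) = 1.44357: √M = 1.44357/0.036 + √736 = 40.0992 + 27.1293 = 67.2285.
M = (67.2285)² = 4519.67 ppb.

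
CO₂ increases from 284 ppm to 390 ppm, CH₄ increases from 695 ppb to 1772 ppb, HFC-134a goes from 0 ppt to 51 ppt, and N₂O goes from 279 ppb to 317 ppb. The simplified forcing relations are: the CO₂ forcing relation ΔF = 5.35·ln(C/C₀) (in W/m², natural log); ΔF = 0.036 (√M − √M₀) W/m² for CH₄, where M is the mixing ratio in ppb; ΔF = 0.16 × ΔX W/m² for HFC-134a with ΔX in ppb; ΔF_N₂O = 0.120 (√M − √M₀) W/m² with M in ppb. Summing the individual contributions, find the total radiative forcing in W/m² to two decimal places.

ΔF = 2.40 W/m²

CO₂: 5.35 × ln(390/284) = 5.35 × ln(1.37324) = 5.35 × 0.31717 = 1.6969 W/m².
CH₄: 0.036 × (√1772 − √695) = 0.036 × (42.0951 − 26.3629) = 0.036 × 15.7322 = 0.5664 W/m².
HFC-134a: Δ = 51 − 0 = 51 ppt = 0.051 ppb; ΔF = 0.16 × 0.051 = 0.0082 W/m².
N₂O: 0.120 × (√317 − √279) = 0.120 × (17.8045 − 16.7033) = 0.120 × 1.1012 = 0.1321 W/m².
Total ΔF = 1.6969 + 0.5664 + 0.0082 + 0.1321 = 2.4036 W/m².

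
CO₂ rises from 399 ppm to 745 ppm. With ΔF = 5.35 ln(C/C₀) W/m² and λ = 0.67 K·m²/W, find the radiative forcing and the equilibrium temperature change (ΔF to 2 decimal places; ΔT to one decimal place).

CO₂: 5.35 × ln(745/399) = 5.35 × ln(1.86717) = 5.35 × 0.62442 = 3.3406 W/m².
ΔT = λ ΔF = 0.67 × 3.34 = 2.2378 K.

ΔF = 3.34 W/m²; ΔT = 2.2 K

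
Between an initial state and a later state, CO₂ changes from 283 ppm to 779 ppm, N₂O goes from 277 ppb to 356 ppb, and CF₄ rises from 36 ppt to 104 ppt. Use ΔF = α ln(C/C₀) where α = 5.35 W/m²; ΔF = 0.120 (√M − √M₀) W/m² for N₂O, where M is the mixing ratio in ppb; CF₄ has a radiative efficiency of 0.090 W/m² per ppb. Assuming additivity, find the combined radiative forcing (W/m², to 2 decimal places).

CO₂: 5.35 × ln(779/283) = 5.35 × ln(2.75265) = 5.35 × 1.01256 = 5.4172 W/m².
N₂O: 0.120 × (√356 − √277) = 0.120 × (18.8680 − 16.6433) = 0.120 × 2.2247 = 0.2670 W/m².
CF₄: Δ = 104 − 36 = 68 ppt = 0.068 ppb; ΔF = 0.090 × 0.068 = 0.0061 W/m².
Total ΔF = 5.4172 + 0.2670 + 0.0061 = 5.6903 W/m².

ΔF = 5.69 W/m²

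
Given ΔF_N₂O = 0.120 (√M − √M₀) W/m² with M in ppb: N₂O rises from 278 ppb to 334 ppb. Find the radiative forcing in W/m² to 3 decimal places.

ΔF = 0.192 W/m²

N₂O: 0.120 × (√334 − √278) = 0.120 × (18.2757 − 16.6733) = 0.120 × 1.6024 = 0.1923 W/m².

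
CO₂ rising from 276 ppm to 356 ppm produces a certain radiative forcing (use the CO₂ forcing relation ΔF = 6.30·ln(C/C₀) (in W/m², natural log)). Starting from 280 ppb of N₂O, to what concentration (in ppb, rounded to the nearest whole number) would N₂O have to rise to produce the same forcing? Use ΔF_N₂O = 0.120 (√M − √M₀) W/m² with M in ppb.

M ≈ 906 ppb

CO₂ forcing: 6.30 × ln(356/276) = 6.30 × 0.254530 = 1.60354 W/m².
Set 0.120(√M − √280) = 1.60354: √M = 1.60354/0.120 + √280 = 13.3628 + 16.7332 = 30.0960.
M = (30.0960)² = 905.77 ppb.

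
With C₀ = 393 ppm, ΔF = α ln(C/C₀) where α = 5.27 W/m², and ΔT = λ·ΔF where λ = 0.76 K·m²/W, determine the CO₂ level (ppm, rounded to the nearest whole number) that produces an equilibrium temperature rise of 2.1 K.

C ≈ 664 ppm

Required forcing: ΔF = ΔT/λ = 2.1/0.76 = 2.7632 W/m².
Then ln(C/393) = ΔF/5.27 = 2.7632/5.27 = 0.52433.
So C = 393 × e^0.52433 = 393 × 1.68933 = 663.91 ppm.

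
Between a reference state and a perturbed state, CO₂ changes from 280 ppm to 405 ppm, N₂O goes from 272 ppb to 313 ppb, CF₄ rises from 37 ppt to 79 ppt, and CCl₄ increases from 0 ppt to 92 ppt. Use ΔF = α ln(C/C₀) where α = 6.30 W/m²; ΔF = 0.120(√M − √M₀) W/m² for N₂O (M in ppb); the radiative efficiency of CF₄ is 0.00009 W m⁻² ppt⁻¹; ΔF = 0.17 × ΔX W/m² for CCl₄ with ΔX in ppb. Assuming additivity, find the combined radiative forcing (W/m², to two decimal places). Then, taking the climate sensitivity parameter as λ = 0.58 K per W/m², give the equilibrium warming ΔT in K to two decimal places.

CO₂: 6.30 × ln(405/280) = 6.30 × ln(1.44643) = 6.30 × 0.36910 = 2.3253 W/m².
N₂O: 0.120 × (√313 − √272) = 0.120 × (17.6918 − 16.4924) = 0.120 × 1.1994 = 0.1439 W/m².
CF₄: ΔF = 0.00009 × (79 − 37) = 0.00009 × 42 = 0.0038 W/m².
CCl₄: Δ = 92 − 0 = 92 ppt = 0.092 ppb; ΔF = 0.17 × 0.092 = 0.0156 W/m².
Total ΔF = 2.3253 + 0.1439 + 0.0038 + 0.0156 = 2.4886 W/m².
ΔT = λ ΔF = 0.58 × 2.49 = 1.4442 K.

ΔF = 2.49 W/m²; ΔT = 1.44 K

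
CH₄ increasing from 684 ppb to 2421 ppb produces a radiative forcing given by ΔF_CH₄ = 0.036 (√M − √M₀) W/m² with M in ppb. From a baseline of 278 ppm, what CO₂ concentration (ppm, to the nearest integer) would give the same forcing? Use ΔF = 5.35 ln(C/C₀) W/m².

CH₄ forcing: 0.036 × (√2421 − √684) = 0.036 × (49.2037 − 26.1534) = 0.036 × 23.0503 = 0.82981 W/m².
Set 5.35 ln(C/278) = 0.82981: ln(C/278) = 0.82981/5.35 = 0.15510, so C = 278 × e^0.15510 = 278 × 1.16777 = 324.64 ppm.

C ≈ 325 ppm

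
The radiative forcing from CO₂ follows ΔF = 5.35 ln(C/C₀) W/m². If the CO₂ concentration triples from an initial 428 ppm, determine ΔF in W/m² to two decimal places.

ΔF = 5.88 W/m²

Because the forcing depends only on the ratio C/C₀, the initial concentration does not enter.
ΔF = 5.35 × ln(3) = 5.35 × 1.09861 = 5.8776 W/m².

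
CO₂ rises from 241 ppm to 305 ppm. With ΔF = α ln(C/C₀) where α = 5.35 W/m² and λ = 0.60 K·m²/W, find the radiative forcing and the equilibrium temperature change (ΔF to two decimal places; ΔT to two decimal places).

CO₂: 5.35 × ln(305/241) = 5.35 × ln(1.26556) = 5.35 × 0.23551 = 1.2600 W/m².
ΔT = λ ΔF = 0.60 × 1.26 = 0.7560 K.

ΔF = 1.26 W/m²; ΔT = 0.76 K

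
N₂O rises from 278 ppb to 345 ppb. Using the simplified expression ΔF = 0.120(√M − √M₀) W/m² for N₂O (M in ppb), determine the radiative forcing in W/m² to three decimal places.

ΔF = 0.228 W/m²

N₂O: 0.120 × (√345 − √278) = 0.120 × (18.5742 − 16.6733) = 0.120 × 1.9009 = 0.2281 W/m².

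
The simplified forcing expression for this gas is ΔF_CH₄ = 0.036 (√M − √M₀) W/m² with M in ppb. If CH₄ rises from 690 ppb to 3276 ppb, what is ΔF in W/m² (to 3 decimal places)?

CH₄: 0.036 × (√3276 − √690) = 0.036 × (57.2364 − 26.2679) = 0.036 × 30.9685 = 1.1149 W/m².

ΔF = 1.115 W/m²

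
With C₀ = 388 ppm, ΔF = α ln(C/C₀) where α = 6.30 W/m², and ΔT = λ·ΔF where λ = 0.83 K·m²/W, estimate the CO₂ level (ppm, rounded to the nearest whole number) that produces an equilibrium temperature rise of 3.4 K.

Required forcing: ΔF = ΔT/λ = 3.4/0.83 = 4.0964 W/m².
Then ln(C/388) = ΔF/6.30 = 4.0964/6.30 = 0.65022.
So C = 388 × e^0.65022 = 388 × 1.91596 = 743.39 ppm.

C ≈ 743 ppm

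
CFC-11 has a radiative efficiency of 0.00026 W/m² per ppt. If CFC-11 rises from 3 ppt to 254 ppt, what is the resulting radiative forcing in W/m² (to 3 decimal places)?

CFC-11: ΔF = 0.00026 × (254 − 3) = 0.00026 × 251 = 0.0653 W/m².

ΔF = 0.065 W/m²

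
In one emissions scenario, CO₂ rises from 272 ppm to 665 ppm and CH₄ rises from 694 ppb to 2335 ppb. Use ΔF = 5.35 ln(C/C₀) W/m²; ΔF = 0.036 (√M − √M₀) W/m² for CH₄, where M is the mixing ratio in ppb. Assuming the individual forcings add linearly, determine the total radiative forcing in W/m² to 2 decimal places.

ΔF = 5.57 W/m²

CO₂: 5.35 × ln(665/272) = 5.35 × ln(2.44485) = 5.35 × 0.89398 = 4.7828 W/m².
CH₄: 0.036 × (√2335 − √694) = 0.036 × (48.3218 − 26.3439) = 0.036 × 21.9779 = 0.7912 W/m².
Total ΔF = 4.7828 + 0.7912 = 5.5740 W/m².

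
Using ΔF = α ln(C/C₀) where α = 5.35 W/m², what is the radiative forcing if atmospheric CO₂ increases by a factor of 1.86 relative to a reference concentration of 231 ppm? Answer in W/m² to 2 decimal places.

ΔF = 3.32 W/m²

Because the forcing depends only on the ratio C/C₀, the initial concentration does not enter.
ΔF = 5.35 × ln(1.86) = 5.35 × 0.62058 = 3.3201 W/m².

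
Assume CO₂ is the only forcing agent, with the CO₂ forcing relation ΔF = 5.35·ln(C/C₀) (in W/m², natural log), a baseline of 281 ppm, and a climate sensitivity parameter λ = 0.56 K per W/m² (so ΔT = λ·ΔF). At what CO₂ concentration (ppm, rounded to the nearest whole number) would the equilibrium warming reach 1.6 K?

Required forcing: ΔF = ΔT/λ = 1.6/0.56 = 2.8571 W/m².
Then ln(C/281) = ΔF/5.35 = 2.8571/5.35 = 0.53404.
So C = 281 × e^0.53404 = 281 × 1.70581 = 479.33 ppm.

C ≈ 479 ppm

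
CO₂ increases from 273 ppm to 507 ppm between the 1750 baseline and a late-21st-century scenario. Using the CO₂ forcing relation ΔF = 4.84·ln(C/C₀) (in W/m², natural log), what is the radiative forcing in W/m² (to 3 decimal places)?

ΔF = 2.996 W/m²

CO₂: 4.84 × ln(507/273) = 4.84 × ln(1.85714) = 4.84 × 0.61904 = 2.9962 W/m².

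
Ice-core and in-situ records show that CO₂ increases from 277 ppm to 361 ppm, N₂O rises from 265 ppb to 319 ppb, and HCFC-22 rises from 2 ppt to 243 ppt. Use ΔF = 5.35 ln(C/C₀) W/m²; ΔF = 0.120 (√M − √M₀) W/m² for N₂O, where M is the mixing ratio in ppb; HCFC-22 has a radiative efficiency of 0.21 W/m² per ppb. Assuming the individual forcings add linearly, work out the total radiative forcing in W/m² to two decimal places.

CO₂: 5.35 × ln(361/277) = 5.35 × ln(1.30325) = 5.35 × 0.26486 = 1.4170 W/m².
N₂O: 0.120 × (√319 − √265) = 0.120 × (17.8606 − 16.2788) = 0.120 × 1.5818 = 0.1898 W/m².
HCFC-22: Δ = 243 − 2 = 241 ppt = 0.241 ppb; ΔF = 0.21 × 0.241 = 0.0506 W/m².
Total ΔF = 1.4170 + 0.1898 + 0.0506 = 1.6574 W/m².

ΔF = 1.66 W/m²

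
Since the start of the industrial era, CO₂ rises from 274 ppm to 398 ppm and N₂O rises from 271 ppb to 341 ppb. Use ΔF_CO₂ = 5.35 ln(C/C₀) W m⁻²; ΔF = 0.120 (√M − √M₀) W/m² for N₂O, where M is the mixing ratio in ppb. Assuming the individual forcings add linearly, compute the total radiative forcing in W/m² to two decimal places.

CO₂: 5.35 × ln(398/274) = 5.35 × ln(1.45255) = 5.35 × 0.37332 = 1.9973 W/m².
N₂O: 0.120 × (√341 − √271) = 0.120 × (18.4662 − 16.4621) = 0.120 × 2.0041 = 0.2405 W/m².
Total ΔF = 1.9973 + 0.2405 = 2.2378 W/m².

ΔF = 2.24 W/m²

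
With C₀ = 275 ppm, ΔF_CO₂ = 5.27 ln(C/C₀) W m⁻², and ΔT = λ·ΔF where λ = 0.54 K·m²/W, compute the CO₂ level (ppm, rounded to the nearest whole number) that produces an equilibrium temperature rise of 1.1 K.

C ≈ 405 ppm

Required forcing: ΔF = ΔT/λ = 1.1/0.54 = 2.0370 W/m².
Then ln(C/275) = ΔF/5.27 = 2.0370/5.27 = 0.38653.
So C = 275 × e^0.38653 = 275 × 1.47186 = 404.76 ppm.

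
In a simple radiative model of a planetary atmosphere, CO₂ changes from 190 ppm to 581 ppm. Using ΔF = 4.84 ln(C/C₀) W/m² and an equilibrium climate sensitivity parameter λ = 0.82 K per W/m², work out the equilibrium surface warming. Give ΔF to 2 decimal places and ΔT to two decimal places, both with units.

ΔF = 5.41 W/m²; ΔT = 4.44 K

CO₂: 4.84 × ln(581/190) = 4.84 × ln(3.05789) = 4.84 × 1.11773 = 5.4098 W/m².
ΔT = λ ΔF = 0.82 × 5.41 = 4.4362 K.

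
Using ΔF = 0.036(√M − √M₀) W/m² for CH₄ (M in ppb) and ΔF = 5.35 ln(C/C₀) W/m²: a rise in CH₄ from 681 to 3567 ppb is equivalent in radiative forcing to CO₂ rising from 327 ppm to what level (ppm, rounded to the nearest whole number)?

C ≈ 410 ppm

CH₄ forcing: 0.036 × (√3567 − √681) = 0.036 × (59.7244 − 26.0960) = 0.036 × 33.6284 = 1.21062 W/m².
Set 5.35 ln(C/327) = 1.21062: ln(C/327) = 1.21062/5.35 = 0.22628, so C = 327 × e^0.22628 = 327 × 1.25393 = 410.04 ppm.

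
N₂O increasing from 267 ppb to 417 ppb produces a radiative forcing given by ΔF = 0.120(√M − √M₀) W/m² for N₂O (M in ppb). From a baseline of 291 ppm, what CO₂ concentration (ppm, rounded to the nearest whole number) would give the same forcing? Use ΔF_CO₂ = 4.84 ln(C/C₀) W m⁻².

C ≈ 322 ppm

N₂O forcing: 0.120 × (√417 − √267) = 0.120 × (20.4206 − 16.3401) = 0.120 × 4.0805 = 0.48966 W/m².
Set 4.84 ln(C/291) = 0.48966: ln(C/291) = 0.48966/4.84 = 0.10117, so C = 291 × e^0.10117 = 291 × 1.10646 = 321.98 ppm.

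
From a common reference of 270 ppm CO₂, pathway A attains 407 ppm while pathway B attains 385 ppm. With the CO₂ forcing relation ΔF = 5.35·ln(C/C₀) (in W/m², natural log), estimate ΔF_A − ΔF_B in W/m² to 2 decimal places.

ΔF_A = 5.35 ln(407/270) = 5.35 × 0.41039 = 2.1956 W/m².
ΔF_B = 5.35 ln(385/270) = 5.35 × 0.35482 = 1.8983 W/m².
Difference: 2.1956 − 1.8983 = 0.2973 W/m².
(Equivalently, ΔF_A − ΔF_B = 5.35 ln(407/385) = 5.35 × 0.05557 = 0.2973 W/m².)

ΔF_A − ΔF_B = 0.30 W/m²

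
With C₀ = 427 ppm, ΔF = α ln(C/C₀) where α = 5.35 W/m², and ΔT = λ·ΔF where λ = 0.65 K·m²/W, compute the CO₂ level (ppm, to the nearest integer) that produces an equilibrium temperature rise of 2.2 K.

C ≈ 804 ppm

Required forcing: ΔF = ΔT/λ = 2.2/0.65 = 3.3846 W/m².
Then ln(C/427) = ΔF/5.35 = 3.3846/5.35 = 0.63264.
So C = 427 × e^0.63264 = 427 × 1.88257 = 803.86 ppm.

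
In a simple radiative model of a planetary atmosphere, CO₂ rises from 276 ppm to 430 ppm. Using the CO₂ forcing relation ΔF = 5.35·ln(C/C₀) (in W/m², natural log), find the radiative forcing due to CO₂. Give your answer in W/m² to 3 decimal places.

ΔF = 2.372 W/m²

CO₂: 5.35 × ln(430/276) = 5.35 × ln(1.55797) = 5.35 × 0.44338 = 2.3721 W/m².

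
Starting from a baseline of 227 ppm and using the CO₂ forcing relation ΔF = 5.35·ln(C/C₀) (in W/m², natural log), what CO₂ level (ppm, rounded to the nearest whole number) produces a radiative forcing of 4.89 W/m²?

C ≈ 566 ppm

Set 5.35 ln(C/227) = 4.89, so ln(C/227) = 4.89/5.35 = 0.91402.
Then C/227 = e^0.91402 = 2.49433, giving C = 227 × 2.49433 = 566.21 ppm.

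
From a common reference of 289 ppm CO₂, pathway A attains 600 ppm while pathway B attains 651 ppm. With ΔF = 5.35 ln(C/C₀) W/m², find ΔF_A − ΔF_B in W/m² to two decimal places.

ΔF_A − ΔF_B = -0.44 W/m²

ΔF_A = 5.35 ln(600/289) = 5.35 × 0.73050 = 3.9082 W/m².
ΔF_B = 5.35 ln(651/289) = 5.35 × 0.81208 = 4.3446 W/m².
Difference: 3.9082 − 4.3446 = -0.4364 W/m².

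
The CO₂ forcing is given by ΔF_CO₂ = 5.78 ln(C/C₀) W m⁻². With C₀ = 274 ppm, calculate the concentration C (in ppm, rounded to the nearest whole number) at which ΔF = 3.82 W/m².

C ≈ 531 ppm

Set 5.78 ln(C/274) = 3.82, so ln(C/274) = 3.82/5.78 = 0.66090.
Then C/274 = e^0.66090 = 1.93653, giving C = 274 × 1.93653 = 530.61 ppm.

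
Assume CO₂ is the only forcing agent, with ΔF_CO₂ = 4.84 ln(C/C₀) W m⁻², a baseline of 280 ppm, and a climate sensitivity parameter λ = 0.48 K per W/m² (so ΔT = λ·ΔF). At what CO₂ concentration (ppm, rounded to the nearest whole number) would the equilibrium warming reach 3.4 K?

C ≈ 1210 ppm

Required forcing: ΔF = ΔT/λ = 3.4/0.48 = 7.0833 W/m².
Then ln(C/280) = ΔF/4.84 = 7.0833/4.84 = 1.46349.
So C = 280 × e^1.46349 = 280 × 4.32101 = 1209.88 ppm.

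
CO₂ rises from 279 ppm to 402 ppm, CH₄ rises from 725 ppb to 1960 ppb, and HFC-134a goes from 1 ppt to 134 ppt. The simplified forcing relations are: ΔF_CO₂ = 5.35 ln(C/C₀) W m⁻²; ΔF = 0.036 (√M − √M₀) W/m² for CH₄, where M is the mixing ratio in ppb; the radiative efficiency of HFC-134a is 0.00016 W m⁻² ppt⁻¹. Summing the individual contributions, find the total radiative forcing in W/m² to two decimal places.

CO₂: 5.35 × ln(402/279) = 5.35 × ln(1.44086) = 5.35 × 0.36524 = 1.9540 W/m².
CH₄: 0.036 × (√1960 − √725) = 0.036 × (44.2719 − 26.9258) = 0.036 × 17.3461 = 0.6245 W/m².
HFC-134a: ΔF = 0.00016 × (134 − 1) = 0.00016 × 133 = 0.0213 W/m².
Total ΔF = 1.9540 + 0.6245 + 0.0213 = 2.5998 W/m².

ΔF = 2.60 W/m²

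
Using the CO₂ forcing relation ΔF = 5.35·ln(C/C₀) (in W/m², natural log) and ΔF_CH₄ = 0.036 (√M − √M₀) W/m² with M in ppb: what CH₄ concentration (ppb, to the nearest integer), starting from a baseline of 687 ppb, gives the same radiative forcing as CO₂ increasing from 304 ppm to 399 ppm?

CO₂ forcing: 5.35 × ln(399/304) = 5.35 × 0.271934 = 1.45485 W/m².
Set 0.036(√M − √687) = 1.45485: √M = 1.45485/0.036 + √687 = 40.4125 + 26.2107 = 66.6232.
M = (66.6232)² = 4438.65 ppb.

M ≈ 4439 ppb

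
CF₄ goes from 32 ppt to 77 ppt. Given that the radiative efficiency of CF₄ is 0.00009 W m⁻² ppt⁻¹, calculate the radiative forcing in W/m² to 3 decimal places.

ΔF = 0.004 W/m²

CF₄: ΔF = 0.00009 × (77 − 32) = 0.00009 × 45 = 0.0041 W/m².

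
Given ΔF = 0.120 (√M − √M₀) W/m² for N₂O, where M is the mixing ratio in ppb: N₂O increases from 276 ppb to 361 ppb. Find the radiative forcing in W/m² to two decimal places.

N₂O: 0.120 × (√361 − √276) = 0.120 × (19.0000 − 16.6132) = 0.120 × 2.3868 = 0.2864 W/m².

ΔF = 0.29 W/m²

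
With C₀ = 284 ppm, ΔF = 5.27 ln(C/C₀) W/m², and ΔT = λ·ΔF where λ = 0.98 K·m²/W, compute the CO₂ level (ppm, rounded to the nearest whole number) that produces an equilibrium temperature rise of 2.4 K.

C ≈ 452 ppm

Required forcing: ΔF = ΔT/λ = 2.4/0.98 = 2.4490 W/m².
Then ln(C/284) = ΔF/5.27 = 2.4490/5.27 = 0.46471.
So C = 284 × e^0.46471 = 284 × 1.59155 = 452.00 ppm.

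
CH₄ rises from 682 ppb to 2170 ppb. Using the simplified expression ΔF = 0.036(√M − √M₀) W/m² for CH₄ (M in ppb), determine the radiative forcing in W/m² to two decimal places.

ΔF = 0.74 W/m²

CH₄: 0.036 × (√2170 − √682) = 0.036 × (46.5833 − 26.1151) = 0.036 × 20.4682 = 0.7369 W/m².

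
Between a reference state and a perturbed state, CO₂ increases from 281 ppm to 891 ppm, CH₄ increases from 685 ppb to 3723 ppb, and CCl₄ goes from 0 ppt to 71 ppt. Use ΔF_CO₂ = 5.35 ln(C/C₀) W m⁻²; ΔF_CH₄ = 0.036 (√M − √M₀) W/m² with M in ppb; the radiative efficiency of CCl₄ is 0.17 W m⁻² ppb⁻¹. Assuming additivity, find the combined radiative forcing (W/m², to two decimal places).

CO₂: 5.35 × ln(891/281) = 5.35 × ln(3.17082) = 5.35 × 1.15399 = 6.1738 W/m².
CH₄: 0.036 × (√3723 − √685) = 0.036 × (61.0164 − 26.1725) = 0.036 × 34.8439 = 1.2544 W/m².
CCl₄: Δ = 71 − 0 = 71 ppt = 0.071 ppb; ΔF = 0.17 × 0.071 = 0.0121 W/m².
Total ΔF = 6.1738 + 1.2544 + 0.0121 = 7.4403 W/m².

ΔF = 7.44 W/m²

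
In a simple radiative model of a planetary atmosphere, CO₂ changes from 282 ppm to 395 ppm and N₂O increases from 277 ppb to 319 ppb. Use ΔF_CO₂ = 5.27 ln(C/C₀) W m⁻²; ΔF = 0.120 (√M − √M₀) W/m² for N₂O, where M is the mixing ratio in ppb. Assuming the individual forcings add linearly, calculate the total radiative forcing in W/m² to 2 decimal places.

CO₂: 5.27 × ln(395/282) = 5.27 × ln(1.40071) = 5.27 × 0.33698 = 1.7759 W/m².
N₂O: 0.120 × (√319 − √277) = 0.120 × (17.8606 − 16.6433) = 0.120 × 1.2173 = 0.1461 W/m².
Total ΔF = 1.7759 + 0.1461 = 1.9220 W/m².

ΔF = 1.92 W/m²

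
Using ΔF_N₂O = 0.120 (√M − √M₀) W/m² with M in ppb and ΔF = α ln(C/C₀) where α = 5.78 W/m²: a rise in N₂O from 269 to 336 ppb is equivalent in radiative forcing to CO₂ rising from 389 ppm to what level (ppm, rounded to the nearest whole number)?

C ≈ 405 ppm

N₂O forcing: 0.120 × (√336 − √269) = 0.120 × (18.3303 − 16.4012) = 0.120 × 1.9291 = 0.23149 W/m².
Set 5.78 ln(C/389) = 0.23149: ln(C/389) = 0.23149/5.78 = 0.04005, so C = 389 × e^0.04005 = 389 × 1.04086 = 404.89 ppm.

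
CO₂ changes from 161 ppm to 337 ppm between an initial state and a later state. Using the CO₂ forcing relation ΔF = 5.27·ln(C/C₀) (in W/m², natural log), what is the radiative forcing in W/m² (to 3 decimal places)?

ΔF = 3.893 W/m²

CO₂: 5.27 × ln(337/161) = 5.27 × ln(2.09317) = 5.27 × 0.73868 = 3.8928 W/m².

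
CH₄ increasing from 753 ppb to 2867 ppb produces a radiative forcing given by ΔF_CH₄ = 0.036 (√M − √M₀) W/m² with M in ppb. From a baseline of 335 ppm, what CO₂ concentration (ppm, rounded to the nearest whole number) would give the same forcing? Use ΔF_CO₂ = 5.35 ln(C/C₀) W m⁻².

C ≈ 399 ppm

CH₄ forcing: 0.036 × (√2867 − √753) = 0.036 × (53.5444 − 27.4408) = 0.036 × 26.1036 = 0.93973 W/m².
Set 5.35 ln(C/335) = 0.93973: ln(C/335) = 0.93973/5.35 = 0.17565, so C = 335 × e^0.17565 = 335 × 1.19202 = 399.33 ppm.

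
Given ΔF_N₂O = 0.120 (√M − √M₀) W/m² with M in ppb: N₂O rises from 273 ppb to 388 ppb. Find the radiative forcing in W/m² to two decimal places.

N₂O: 0.120 × (√388 − √273) = 0.120 × (19.6977 − 16.5227) = 0.120 × 3.1750 = 0.3810 W/m².

ΔF = 0.38 W/m²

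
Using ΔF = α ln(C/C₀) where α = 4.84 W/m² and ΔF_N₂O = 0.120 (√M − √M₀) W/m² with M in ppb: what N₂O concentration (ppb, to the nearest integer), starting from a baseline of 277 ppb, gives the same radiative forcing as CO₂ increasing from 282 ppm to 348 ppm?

M ≈ 631 ppb

CO₂ forcing: 4.84 × ln(348/282) = 4.84 × 0.210295 = 1.01783 W/m².
Set 0.120(√M − √277) = 1.01783: √M = 1.01783/0.120 + √277 = 8.4819 + 16.6433 = 25.1252.
M = (25.1252)² = 631.28 ppb.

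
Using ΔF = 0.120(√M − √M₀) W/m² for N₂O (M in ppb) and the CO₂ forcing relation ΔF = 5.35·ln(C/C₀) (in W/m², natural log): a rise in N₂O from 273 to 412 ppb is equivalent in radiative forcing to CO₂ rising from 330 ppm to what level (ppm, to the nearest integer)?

C ≈ 359 ppm

N₂O forcing: 0.120 × (√412 − √273) = 0.120 × (20.2978 − 16.5227) = 0.120 × 3.7751 = 0.45301 W/m².
Set 5.35 ln(C/330) = 0.45301: ln(C/330) = 0.45301/5.35 = 0.08467, so C = 330 × e^0.08467 = 330 × 1.08836 = 359.16 ppm.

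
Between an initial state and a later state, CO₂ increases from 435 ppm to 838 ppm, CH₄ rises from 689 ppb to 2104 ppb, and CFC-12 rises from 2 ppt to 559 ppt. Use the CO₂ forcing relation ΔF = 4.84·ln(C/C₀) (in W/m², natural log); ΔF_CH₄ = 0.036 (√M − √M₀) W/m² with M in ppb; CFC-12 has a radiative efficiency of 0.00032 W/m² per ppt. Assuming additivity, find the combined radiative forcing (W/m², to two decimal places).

CO₂: 4.84 × ln(838/435) = 4.84 × ln(1.92644) = 4.84 × 0.65567 = 3.1734 W/m².
CH₄: 0.036 × (√2104 − √689) = 0.036 × (45.8694 − 26.2488) = 0.036 × 19.6206 = 0.7063 W/m².
CFC-12: ΔF = 0.00032 × (559 − 2) = 0.00032 × 557 = 0.1782 W/m².
Total ΔF = 3.1734 + 0.7063 + 0.1782 = 4.0579 W/m².

ΔF = 4.06 W/m²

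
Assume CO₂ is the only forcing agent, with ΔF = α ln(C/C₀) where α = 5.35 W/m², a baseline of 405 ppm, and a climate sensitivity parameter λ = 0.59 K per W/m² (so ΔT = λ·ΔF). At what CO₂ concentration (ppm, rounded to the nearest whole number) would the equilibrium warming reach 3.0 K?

Required forcing: ΔF = ΔT/λ = 3.0/0.59 = 5.0847 W/m².
Then ln(C/405) = ΔF/5.35 = 5.0847/5.35 = 0.95041.
So C = 405 × e^0.95041 = 405 × 2.58677 = 1047.64 ppm.

C ≈ 1048 ppm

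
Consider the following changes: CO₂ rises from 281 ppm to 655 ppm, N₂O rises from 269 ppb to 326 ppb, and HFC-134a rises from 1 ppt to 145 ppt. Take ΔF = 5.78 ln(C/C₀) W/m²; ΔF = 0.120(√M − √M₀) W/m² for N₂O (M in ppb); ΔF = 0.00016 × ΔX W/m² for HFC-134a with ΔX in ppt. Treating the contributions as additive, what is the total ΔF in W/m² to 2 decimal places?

CO₂: 5.78 × ln(655/281) = 5.78 × ln(2.33096) = 5.78 × 0.84628 = 4.8915 W/m².
N₂O: 0.120 × (√326 − √269) = 0.120 × (18.0555 − 16.4012) = 0.120 × 1.6543 = 0.1985 W/m².
HFC-134a: ΔF = 0.00016 × (145 − 1) = 0.00016 × 144 = 0.0230 W/m².
Total ΔF = 4.8915 + 0.1985 + 0.0230 = 5.1130 W/m².

ΔF = 5.11 W/m²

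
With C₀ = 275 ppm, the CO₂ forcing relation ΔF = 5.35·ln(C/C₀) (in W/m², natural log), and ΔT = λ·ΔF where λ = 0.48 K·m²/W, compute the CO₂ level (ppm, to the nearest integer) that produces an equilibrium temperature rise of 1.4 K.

C ≈ 474 ppm

Required forcing: ΔF = ΔT/λ = 1.4/0.48 = 2.9167 W/m².
Then ln(C/275) = ΔF/5.35 = 2.9167/5.35 = 0.54518.
So C = 275 × e^0.54518 = 275 × 1.72492 = 474.35 ppm.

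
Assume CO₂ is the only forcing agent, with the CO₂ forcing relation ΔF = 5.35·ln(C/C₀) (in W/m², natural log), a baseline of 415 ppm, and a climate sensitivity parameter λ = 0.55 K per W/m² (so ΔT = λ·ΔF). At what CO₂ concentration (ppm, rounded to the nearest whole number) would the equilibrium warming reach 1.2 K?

Required forcing: ΔF = ΔT/λ = 1.2/0.55 = 2.1818 W/m².
Then ln(C/415) = ΔF/5.35 = 2.1818/5.35 = 0.40781.
So C = 415 × e^0.40781 = 415 × 1.50352 = 623.96 ppm.

C ≈ 624 ppm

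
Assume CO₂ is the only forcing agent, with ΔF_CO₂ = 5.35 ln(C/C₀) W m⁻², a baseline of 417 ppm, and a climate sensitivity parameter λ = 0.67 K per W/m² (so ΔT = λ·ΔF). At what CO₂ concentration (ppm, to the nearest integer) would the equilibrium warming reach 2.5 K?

Required forcing: ΔF = ΔT/λ = 2.5/0.67 = 3.7313 W/m².
Then ln(C/417) = ΔF/5.35 = 3.7313/5.35 = 0.69744.
So C = 417 × e^0.69744 = 417 × 2.00860 = 837.59 ppm.

C ≈ 838 ppm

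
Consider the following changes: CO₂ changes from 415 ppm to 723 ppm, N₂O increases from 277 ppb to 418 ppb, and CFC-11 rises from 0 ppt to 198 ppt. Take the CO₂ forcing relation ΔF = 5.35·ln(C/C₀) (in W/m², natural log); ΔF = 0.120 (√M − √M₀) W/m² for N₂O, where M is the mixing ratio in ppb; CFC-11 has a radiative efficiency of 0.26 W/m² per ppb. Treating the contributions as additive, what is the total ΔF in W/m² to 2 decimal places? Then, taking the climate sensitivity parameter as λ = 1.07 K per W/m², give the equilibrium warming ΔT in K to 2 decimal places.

CO₂: 5.35 × ln(723/415) = 5.35 × ln(1.74217) = 5.35 × 0.55513 = 2.9699 W/m².
N₂O: 0.120 × (√418 − √277) = 0.120 × (20.4450 − 16.6433) = 0.120 × 3.8017 = 0.4562 W/m².
CFC-11: Δ = 198 − 0 = 198 ppt = 0.198 ppb; ΔF = 0.26 × 0.198 = 0.0515 W/m².
Total ΔF = 2.9699 + 0.4562 + 0.0515 = 3.4776 W/m².
ΔT = λ ΔF = 1.07 × 3.48 = 3.7236 K.

ΔF = 3.48 W/m²; ΔT = 3.72 K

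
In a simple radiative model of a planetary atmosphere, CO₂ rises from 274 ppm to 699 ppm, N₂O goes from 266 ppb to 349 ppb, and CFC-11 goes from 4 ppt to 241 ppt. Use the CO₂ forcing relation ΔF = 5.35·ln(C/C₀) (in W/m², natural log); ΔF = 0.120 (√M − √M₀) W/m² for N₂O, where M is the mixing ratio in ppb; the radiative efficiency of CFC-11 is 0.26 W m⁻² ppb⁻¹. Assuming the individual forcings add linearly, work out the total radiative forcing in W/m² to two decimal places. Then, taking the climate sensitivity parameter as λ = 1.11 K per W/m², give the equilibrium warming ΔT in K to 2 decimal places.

CO₂: 5.35 × ln(699/274) = 5.35 × ln(2.55109) = 5.35 × 0.93652 = 5.0104 W/m².
N₂O: 0.120 × (√349 − √266) = 0.120 × (18.6815 − 16.3095) = 0.120 × 2.3720 = 0.2846 W/m².
CFC-11: Δ = 241 − 4 = 237 ppt = 0.237 ppb; ΔF = 0.26 × 0.237 = 0.0616 W/m².
Total ΔF = 5.0104 + 0.2846 + 0.0616 = 5.3566 W/m².
ΔT = λ ΔF = 1.11 × 5.36 = 5.9496 K.

ΔF = 5.36 W/m²; ΔT = 5.95 K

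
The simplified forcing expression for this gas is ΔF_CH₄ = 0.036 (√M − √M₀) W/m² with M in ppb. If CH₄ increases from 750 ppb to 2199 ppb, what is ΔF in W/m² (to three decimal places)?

ΔF = 0.702 W/m²

CH₄: 0.036 × (√2199 − √750) = 0.036 × (46.8935 − 27.3861) = 0.036 × 19.5074 = 0.7023 W/m².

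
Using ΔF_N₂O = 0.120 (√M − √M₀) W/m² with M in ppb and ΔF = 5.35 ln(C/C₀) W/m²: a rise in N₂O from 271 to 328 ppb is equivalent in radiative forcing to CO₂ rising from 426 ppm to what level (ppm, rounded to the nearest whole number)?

N₂O forcing: 0.120 × (√328 − √271) = 0.120 × (18.1108 − 16.4621) = 0.120 × 1.6487 = 0.19784 W/m².
Set 5.35 ln(C/426) = 0.19784: ln(C/426) = 0.19784/5.35 = 0.03698, so C = 426 × e^0.03698 = 426 × 1.03767 = 442.05 ppm.

C ≈ 442 ppm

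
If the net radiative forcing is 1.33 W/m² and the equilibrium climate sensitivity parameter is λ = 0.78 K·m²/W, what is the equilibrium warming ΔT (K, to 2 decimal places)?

ΔT = 1.04 K

ΔT = λ ΔF = 0.78 × 1.33 = 1.0374 K.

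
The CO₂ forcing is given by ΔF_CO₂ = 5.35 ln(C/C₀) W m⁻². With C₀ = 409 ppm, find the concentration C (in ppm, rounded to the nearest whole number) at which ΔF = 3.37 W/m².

Set 5.35 ln(C/409) = 3.37, so ln(C/409) = 3.37/5.35 = 0.62991.
Then C/409 = e^0.62991 = 1.87744, giving C = 409 × 1.87744 = 767.87 ppm.

C ≈ 768 ppm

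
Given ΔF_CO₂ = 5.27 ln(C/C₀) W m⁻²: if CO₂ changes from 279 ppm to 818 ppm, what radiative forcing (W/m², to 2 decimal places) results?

ΔF = 5.67 W/m²

CO₂ absorption bands are partially saturated, so forcing scales with the logarithm of the concentration ratio.
CO₂: 5.27 × ln(818/279) = 5.27 × ln(2.93190) = 5.27 × 1.07565 = 5.6687 W/m².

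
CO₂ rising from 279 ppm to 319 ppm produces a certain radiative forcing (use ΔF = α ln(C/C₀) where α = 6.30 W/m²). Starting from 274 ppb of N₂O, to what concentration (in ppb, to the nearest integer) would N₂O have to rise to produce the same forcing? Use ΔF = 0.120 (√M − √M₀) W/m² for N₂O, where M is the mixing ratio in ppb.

M ≈ 556 ppb

CO₂ forcing: 6.30 × ln(319/279) = 6.30 × 0.133979 = 0.84407 W/m².
Set 0.120(√M − √274) = 0.84407: √M = 0.84407/0.120 + √274 = 7.0339 + 16.5529 = 23.5868.
M = (23.5868)² = 556.34 ppb.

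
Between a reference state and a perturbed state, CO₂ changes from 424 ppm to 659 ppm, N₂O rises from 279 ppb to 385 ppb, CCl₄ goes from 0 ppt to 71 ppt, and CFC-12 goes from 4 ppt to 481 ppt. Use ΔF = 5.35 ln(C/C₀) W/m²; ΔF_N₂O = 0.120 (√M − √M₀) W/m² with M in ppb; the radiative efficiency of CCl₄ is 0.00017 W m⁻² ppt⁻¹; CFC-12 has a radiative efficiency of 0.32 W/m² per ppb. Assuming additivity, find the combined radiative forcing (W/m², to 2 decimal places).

CO₂: 5.35 × ln(659/424) = 5.35 × ln(1.55425) = 5.35 × 0.44099 = 2.3593 W/m².
N₂O: 0.120 × (√385 − √279) = 0.120 × (19.6214 − 16.7033) = 0.120 × 2.9181 = 0.3502 W/m².
CCl₄: ΔF = 0.00017 × (71 − 0) = 0.00017 × 71 = 0.0121 W/m².
CFC-12: Δ = 481 − 4 = 477 ppt = 0.477 ppb; ΔF = 0.32 × 0.477 = 0.1526 W/m².
Total ΔF = 2.3593 + 0.3502 + 0.0121 + 0.1526 = 2.8742 W/m².

ΔF = 2.87 W/m²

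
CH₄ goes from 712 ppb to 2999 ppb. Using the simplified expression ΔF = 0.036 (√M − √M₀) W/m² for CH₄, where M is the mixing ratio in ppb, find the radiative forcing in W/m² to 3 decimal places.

CH₄: 0.036 × (√2999 − √712) = 0.036 × (54.7631 − 26.6833) = 0.036 × 28.0798 = 1.0109 W/m².

ΔF = 1.011 W/m²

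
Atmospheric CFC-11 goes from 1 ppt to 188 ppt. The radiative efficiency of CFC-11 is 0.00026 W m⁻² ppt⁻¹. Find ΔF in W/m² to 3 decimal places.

CFC-11: ΔF = 0.00026 × (188 − 1) = 0.00026 × 187 = 0.0486 W/m².

ΔF = 0.049 W/m²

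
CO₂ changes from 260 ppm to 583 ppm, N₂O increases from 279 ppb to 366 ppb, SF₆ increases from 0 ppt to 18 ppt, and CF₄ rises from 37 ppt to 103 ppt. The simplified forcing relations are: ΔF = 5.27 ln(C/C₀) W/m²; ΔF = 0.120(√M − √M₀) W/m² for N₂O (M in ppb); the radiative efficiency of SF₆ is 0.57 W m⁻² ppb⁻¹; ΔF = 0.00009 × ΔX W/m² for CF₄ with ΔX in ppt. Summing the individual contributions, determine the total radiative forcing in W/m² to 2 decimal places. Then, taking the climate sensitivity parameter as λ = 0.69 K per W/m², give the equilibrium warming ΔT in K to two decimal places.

ΔF = 4.56 W/m²; ΔT = 3.15 K

CO₂: 5.27 × ln(583/260) = 5.27 × ln(2.24231) = 5.27 × 0.80751 = 4.2556 W/m².
N₂O: 0.120 × (√366 − √279) = 0.120 × (19.1311 − 16.7033) = 0.120 × 2.4278 = 0.2913 W/m².
SF₆: Δ = 18 − 0 = 18 ppt = 0.018 ppb; ΔF = 0.57 × 0.018 = 0.0103 W/m².
CF₄: ΔF = 0.00009 × (103 − 37) = 0.00009 × 66 = 0.0059 W/m².
Total ΔF = 4.2556 + 0.2913 + 0.0103 + 0.0059 = 4.5631 W/m².
ΔT = λ ΔF = 0.69 × 4.56 = 3.1464 K.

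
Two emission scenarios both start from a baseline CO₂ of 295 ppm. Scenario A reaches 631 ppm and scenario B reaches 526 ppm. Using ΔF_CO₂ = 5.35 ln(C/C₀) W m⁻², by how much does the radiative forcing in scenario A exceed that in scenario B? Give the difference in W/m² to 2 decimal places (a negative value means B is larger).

ΔF_A = 5.35 ln(631/295) = 5.35 × 0.76033 = 4.0678 W/m².
ΔF_B = 5.35 ln(526/295) = 5.35 × 0.57833 = 3.0941 W/m².
Difference: 4.0678 − 3.0941 = 0.9737 W/m².

ΔF_A − ΔF_B = 0.97 W/m²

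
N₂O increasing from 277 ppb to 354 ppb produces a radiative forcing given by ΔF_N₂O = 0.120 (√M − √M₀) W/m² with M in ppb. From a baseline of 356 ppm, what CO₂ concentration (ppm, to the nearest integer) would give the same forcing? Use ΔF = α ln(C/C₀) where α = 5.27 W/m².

N₂O forcing: 0.120 × (√354 − √277) = 0.120 × (18.8149 − 16.6433) = 0.120 × 2.1716 = 0.26059 W/m².
Set 5.27 ln(C/356) = 0.26059: ln(C/356) = 0.26059/5.27 = 0.04945, so C = 356 × e^0.04945 = 356 × 1.05069 = 374.05 ppm.

C ≈ 374 ppm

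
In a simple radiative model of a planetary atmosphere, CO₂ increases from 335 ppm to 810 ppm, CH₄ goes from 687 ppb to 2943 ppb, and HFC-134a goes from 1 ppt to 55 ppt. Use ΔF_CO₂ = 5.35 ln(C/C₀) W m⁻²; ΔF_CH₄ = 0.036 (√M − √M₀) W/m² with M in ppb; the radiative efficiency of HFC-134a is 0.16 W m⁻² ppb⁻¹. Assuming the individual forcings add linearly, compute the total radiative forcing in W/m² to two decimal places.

ΔF = 5.74 W/m²

CO₂: 5.35 × ln(810/335) = 5.35 × ln(2.41791) = 5.35 × 0.88290 = 4.7235 W/m².
CH₄: 0.036 × (√2943 − √687) = 0.036 × (54.2494 − 26.2107) = 0.036 × 28.0387 = 1.0094 W/m².
HFC-134a: Δ = 55 − 1 = 54 ppt = 0.054 ppb; ΔF = 0.16 × 0.054 = 0.0086 W/m².
Total ΔF = 4.7235 + 1.0094 + 0.0086 = 5.7415 W/m².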